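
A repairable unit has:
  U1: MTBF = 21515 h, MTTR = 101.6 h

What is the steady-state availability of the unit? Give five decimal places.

A(U1) = MTBF/(MTBF+MTTR) = 21515/(21515+101.6) = 0.99530

0.99530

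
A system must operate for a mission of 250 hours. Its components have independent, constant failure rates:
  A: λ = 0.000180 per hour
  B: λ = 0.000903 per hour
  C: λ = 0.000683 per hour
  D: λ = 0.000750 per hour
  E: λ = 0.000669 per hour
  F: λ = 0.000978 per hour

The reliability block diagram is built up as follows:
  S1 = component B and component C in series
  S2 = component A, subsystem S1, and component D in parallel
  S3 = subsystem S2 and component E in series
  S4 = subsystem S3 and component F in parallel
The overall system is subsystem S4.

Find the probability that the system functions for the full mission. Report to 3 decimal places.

0.966

R(A) = exp(−0.000180 × 250) = 0.95600
R(B) = exp(−0.000903 × 250) = 0.79792
R(C) = exp(−0.000683 × 250) = 0.84303
R(D) = exp(−0.000750 × 250) = 0.82903
R(E) = exp(−0.000669 × 250) = 0.84599
R(F) = exp(−0.000978 × 250) = 0.78310
Series (B and C): 0.79792 × 0.84303 = 0.67267
Parallel (A, [0.67267], and D): 1 − (1 − 0.95600)(1 − 0.67267)(1 − 0.82903) = 0.99754
Series ([0.99754] and E): 0.99754 × 0.84599 = 0.84391
Parallel ([0.84391] and F): 1 − (1 − 0.84391)(1 − 0.78310) = 0.966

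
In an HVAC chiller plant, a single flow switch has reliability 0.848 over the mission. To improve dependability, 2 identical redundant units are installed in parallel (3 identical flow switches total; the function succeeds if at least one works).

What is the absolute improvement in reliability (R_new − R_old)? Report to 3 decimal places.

0.148

R_before = 0.848
R_after = 1 − (1 − 0.848)^3 = 0.996
ΔR = 0.996 − 0.848 = 0.148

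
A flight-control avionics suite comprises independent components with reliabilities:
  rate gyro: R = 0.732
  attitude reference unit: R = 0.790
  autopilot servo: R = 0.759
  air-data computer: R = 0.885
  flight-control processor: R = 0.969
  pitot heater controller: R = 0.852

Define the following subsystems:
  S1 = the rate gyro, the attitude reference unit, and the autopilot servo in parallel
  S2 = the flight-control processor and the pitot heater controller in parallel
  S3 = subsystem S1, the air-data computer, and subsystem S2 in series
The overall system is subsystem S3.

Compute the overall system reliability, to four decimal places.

0.8690

Parallel (rate gyro, attitude reference unit, and autopilot servo): 1 − (1 − 0.732000)(1 − 0.790000)(1 − 0.759000) = 0.986437
Parallel (flight-control processor and pitot heater controller): 1 − (1 − 0.969000)(1 − 0.852000) = 0.995412
Series ([0.986437], air-data computer, and [0.995412]): 0.986437 × 0.885000 × 0.995412 = 0.8690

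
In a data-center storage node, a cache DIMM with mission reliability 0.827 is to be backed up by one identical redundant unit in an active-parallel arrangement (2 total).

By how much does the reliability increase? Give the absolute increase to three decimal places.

0.143

R_before = 0.827
R_after = 1 − (1 − 0.827)^2 = 0.970
ΔR = 0.970 − 0.827 = 0.143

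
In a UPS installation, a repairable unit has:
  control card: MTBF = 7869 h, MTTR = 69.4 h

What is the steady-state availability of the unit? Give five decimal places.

0.99126

A(control card) = MTBF/(MTBF+MTTR) = 7869/(7869+69.4) = 0.99126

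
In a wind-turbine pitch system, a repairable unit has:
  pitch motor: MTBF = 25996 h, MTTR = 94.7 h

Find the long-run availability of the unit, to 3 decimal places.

0.996

A(pitch motor) = MTBF/(MTBF+MTTR) = 25996/(25996+94.7) = 0.996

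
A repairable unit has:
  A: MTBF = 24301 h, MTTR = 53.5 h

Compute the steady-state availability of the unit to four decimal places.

A(A) = MTBF/(MTBF+MTTR) = 24301/(24301+53.5) = 0.9978

0.9978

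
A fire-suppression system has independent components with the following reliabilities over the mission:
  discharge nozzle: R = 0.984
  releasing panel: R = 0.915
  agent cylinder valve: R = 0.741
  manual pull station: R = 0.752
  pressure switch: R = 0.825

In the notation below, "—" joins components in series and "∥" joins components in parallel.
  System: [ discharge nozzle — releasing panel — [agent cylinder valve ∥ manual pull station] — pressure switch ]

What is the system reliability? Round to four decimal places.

0.6951

Parallel (agent cylinder valve and manual pull station): 1 − (1 − 0.741000)(1 − 0.752000) = 0.935768
Series (discharge nozzle, releasing panel, [0.935768], and pressure switch): 0.984000 × 0.915000 × 0.935768 × 0.825000 = 0.6951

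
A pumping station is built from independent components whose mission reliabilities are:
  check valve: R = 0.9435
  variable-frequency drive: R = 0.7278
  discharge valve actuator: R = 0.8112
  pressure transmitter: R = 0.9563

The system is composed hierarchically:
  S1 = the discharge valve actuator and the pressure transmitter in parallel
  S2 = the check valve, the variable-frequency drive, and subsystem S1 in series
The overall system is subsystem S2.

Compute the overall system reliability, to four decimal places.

0.6810

Parallel (discharge valve actuator and pressure transmitter): 1 − (1 − 0.811200)(1 − 0.956300) = 0.991749
Series (check valve, variable-frequency drive, and [0.991749]): 0.943500 × 0.727800 × 0.991749 = 0.6810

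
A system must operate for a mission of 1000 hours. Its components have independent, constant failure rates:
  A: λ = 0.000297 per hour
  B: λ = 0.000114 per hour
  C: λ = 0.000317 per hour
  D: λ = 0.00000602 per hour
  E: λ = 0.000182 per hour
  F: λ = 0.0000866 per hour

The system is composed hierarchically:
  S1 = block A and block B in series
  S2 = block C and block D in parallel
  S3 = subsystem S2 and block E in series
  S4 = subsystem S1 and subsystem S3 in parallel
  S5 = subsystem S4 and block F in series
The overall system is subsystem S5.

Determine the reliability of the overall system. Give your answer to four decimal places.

0.8652

R(A) = exp(−0.000297 × 1000) = 0.743044
R(B) = exp(−0.000114 × 1000) = 0.892258
R(C) = exp(−0.000317 × 1000) = 0.728331
R(D) = exp(−0.00000602 × 1000) = 0.993998
R(E) = exp(−0.000182 × 1000) = 0.833601
R(F) = exp(−0.0000866 × 1000) = 0.917044
Series (A and B): 0.743044 × 0.892258 = 0.662987
Parallel (C and D): 1 − (1 − 0.728331)(1 − 0.993998) = 0.998369
Series ([0.998369] and E): 0.998369 × 0.833601 = 0.832241
Parallel ([0.662987] and [0.832241]): 1 − (1 − 0.662987)(1 − 0.832241) = 0.943463
Series ([0.943463] and F): 0.943463 × 0.917044 = 0.8652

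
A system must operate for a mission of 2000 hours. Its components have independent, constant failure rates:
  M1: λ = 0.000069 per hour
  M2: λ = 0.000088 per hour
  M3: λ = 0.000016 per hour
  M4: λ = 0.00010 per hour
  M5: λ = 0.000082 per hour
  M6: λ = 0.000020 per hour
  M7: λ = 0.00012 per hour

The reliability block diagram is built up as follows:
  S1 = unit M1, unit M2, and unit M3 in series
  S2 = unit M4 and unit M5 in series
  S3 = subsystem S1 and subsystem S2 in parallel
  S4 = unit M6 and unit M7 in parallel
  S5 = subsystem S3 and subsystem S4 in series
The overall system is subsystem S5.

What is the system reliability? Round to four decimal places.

0.9031

R(M1) = exp(−0.000069 × 2000) = 0.871099
R(M2) = exp(−0.000088 × 2000) = 0.838618
R(M3) = exp(−0.000016 × 2000) = 0.968507
R(M4) = exp(−0.00010 × 2000) = 0.818731
R(M5) = exp(−0.000082 × 2000) = 0.848742
R(M6) = exp(−0.000020 × 2000) = 0.960789
R(M7) = exp(−0.00012 × 2000) = 0.786628
Series (M1, M2, and M3): 0.871099 × 0.838618 × 0.968507 = 0.707513
Series (M4 and M5): 0.818731 × 0.848742 = 0.694891
Parallel ([0.707513] and [0.694891]): 1 − (1 − 0.707513)(1 − 0.694891) = 0.910760
Parallel (M6 and M7): 1 − (1 − 0.960789)(1 − 0.786628) = 0.991633
Series ([0.910760] and [0.991633]): 0.910760 × 0.991633 = 0.9031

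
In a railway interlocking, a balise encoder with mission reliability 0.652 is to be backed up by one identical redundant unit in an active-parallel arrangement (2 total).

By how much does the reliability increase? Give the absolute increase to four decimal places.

0.2269

R_before = 0.652
R_after = 1 − (1 − 0.652)^2 = 0.8789
ΔR = 0.8789 − 0.652 = 0.2269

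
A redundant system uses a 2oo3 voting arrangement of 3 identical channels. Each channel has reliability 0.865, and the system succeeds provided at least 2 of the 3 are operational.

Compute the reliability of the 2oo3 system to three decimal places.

0.950

R = Σ_{i=2}^{3} C(3,i) p^i (1−p)^{3−i} with p = 0.865
C(3,2)·0.865^2·0.135^1 = 0.30303
C(3,3)·0.865^3·0.135^0 = 0.64721
Sum = 0.950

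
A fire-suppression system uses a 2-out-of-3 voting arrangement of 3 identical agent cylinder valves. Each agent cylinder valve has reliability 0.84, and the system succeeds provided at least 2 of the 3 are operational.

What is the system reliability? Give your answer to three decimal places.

R = Σ_{i=2}^{3} C(3,i) p^i (1−p)^{3−i} with p = 0.84
C(3,2)·0.84^2·0.16^1 = 0.33869
C(3,3)·0.84^3·0.16^0 = 0.59270
Sum = 0.931

0.931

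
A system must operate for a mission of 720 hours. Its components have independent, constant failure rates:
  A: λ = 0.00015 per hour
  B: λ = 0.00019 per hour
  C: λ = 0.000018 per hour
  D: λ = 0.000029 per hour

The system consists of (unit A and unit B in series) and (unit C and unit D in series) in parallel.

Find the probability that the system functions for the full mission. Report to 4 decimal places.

R(A) = exp(−0.00015 × 720) = 0.897628
R(B) = exp(−0.00019 × 720) = 0.872145
R(C) = exp(−0.000018 × 720) = 0.987124
R(D) = exp(−0.000029 × 720) = 0.979336
Series (A and B): 0.897628 × 0.872145 = 0.782862
Series (C and D): 0.987124 × 0.979336 = 0.966726
Parallel ([0.782862] and [0.966726]): 1 − (1 − 0.782862)(1 − 0.966726) = 0.9928

0.9928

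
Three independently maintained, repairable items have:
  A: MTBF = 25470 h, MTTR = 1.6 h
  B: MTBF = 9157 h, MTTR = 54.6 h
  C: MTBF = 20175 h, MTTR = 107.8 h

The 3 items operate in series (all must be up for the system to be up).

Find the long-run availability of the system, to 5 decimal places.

A(A) = MTBF/(MTBF+MTTR) = 25470/(25470+1.6) = 0.999937
A(B) = MTBF/(MTBF+MTTR) = 9157/(9157+54.6) = 0.994073
A(C) = MTBF/(MTBF+MTTR) = 20175/(20175+107.8) = 0.994685
Series availability: 0.999937 × 0.994073 × 0.994685 = 0.98873

0.98873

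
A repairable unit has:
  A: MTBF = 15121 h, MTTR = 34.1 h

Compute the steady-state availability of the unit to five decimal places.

A(A) = MTBF/(MTBF+MTTR) = 15121/(15121+34.1) = 0.99775

0.99775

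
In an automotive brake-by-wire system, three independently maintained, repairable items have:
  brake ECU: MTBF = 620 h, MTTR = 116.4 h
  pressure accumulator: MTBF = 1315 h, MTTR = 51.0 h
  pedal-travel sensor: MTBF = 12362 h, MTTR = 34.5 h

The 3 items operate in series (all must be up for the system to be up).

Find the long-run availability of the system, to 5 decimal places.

0.80824

A(brake ECU) = MTBF/(MTBF+MTTR) = 620/(620+116.4) = 0.841934
A(pressure accumulator) = MTBF/(MTBF+MTTR) = 1315/(1315+51.0) = 0.962665
A(pedal-travel sensor) = MTBF/(MTBF+MTTR) = 12362/(12362+34.5) = 0.997217
Series availability: 0.841934 × 0.962665 × 0.997217 = 0.80824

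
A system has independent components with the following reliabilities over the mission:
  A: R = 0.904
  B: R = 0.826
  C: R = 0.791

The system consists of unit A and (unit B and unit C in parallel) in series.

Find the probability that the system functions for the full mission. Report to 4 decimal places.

0.8711

Parallel (B and C): 1 − (1 − 0.826000)(1 − 0.791000) = 0.963634
Series (A and [0.963634]): 0.904000 × 0.963634 = 0.8711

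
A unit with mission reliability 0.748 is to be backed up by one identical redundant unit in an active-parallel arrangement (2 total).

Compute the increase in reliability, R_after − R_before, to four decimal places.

0.1885

R_before = 0.748
R_after = 1 − (1 − 0.748)^2 = 0.9365
ΔR = 0.9365 − 0.748 = 0.1885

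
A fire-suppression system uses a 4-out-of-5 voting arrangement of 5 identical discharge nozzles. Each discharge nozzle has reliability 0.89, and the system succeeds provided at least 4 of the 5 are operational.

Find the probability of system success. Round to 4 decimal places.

0.9035

R = Σ_{i=4}^{5} C(5,i) p^i (1−p)^{5−i} with p = 0.89
C(5,4)·0.89^4·0.11^1 = 0.345082
C(5,5)·0.89^5·0.11^0 = 0.558406
Sum = 0.9035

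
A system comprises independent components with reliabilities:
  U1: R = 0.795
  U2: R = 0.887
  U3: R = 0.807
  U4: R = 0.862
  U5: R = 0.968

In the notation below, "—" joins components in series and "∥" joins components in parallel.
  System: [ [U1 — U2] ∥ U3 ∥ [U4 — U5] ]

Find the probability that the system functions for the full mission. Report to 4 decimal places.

Series (U1 and U2): 0.795000 × 0.887000 = 0.705165
Series (U4 and U5): 0.862000 × 0.968000 = 0.834416
Parallel ([0.705165], U3, and [0.834416]): 1 − (1 − 0.705165)(1 − 0.807000)(1 − 0.834416) = 0.9906

0.9906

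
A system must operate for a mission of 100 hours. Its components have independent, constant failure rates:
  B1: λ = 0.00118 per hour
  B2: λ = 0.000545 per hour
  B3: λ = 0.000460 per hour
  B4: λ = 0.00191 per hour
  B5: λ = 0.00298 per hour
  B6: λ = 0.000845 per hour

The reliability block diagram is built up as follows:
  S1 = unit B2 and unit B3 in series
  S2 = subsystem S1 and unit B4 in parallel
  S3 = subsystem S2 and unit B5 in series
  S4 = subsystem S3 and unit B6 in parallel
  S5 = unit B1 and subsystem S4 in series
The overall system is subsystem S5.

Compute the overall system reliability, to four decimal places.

R(B1) = exp(−0.00118 × 100) = 0.888696
R(B2) = exp(−0.000545 × 100) = 0.946959
R(B3) = exp(−0.000460 × 100) = 0.955042
R(B4) = exp(−0.00191 × 100) = 0.826133
R(B5) = exp(−0.00298 × 100) = 0.742301
R(B6) = exp(−0.000845 × 100) = 0.918972
Series (B2 and B3): 0.946959 × 0.955042 = 0.904386
Parallel ([0.904386] and B4): 1 − (1 − 0.904386)(1 − 0.826133) = 0.983376
Series ([0.983376] and B5): 0.983376 × 0.742301 = 0.729961
Parallel ([0.729961] and B6): 1 − (1 − 0.729961)(1 − 0.918972) = 0.978119
Series (B1 and [0.978119]): 0.888696 × 0.978119 = 0.8693

0.8693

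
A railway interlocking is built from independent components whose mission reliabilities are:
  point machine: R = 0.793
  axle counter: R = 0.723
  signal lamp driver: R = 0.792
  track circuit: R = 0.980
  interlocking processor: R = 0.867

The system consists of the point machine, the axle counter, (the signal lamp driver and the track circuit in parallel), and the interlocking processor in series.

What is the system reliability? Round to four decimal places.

Parallel (signal lamp driver and track circuit): 1 − (1 − 0.792000)(1 − 0.980000) = 0.995840
Series (point machine, axle counter, [0.995840], and interlocking processor): 0.793000 × 0.723000 × 0.995840 × 0.867000 = 0.4950

0.4950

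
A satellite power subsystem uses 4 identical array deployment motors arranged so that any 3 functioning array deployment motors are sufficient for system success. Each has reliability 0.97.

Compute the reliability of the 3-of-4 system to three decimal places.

R = Σ_{i=3}^{4} C(4,i) p^i (1−p)^{4−i} with p = 0.97
C(4,3)·0.97^3·0.03^1 = 0.10952
C(4,4)·0.97^4·0.03^0 = 0.88529
Sum = 0.995

0.995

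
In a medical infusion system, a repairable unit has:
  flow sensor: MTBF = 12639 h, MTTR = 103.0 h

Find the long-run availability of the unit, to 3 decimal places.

A(flow sensor) = MTBF/(MTBF+MTTR) = 12639/(12639+103.0) = 0.992

0.992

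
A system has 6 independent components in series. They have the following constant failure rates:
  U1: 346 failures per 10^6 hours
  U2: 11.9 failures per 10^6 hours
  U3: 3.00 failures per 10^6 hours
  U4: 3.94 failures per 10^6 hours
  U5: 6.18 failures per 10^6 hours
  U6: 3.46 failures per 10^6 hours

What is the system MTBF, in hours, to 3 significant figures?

Series of exponential components: λ_sys = Σ λ_i
λ_sys = 0.000346 + 0.0000119 + 0.00000300 + 0.00000394 + 0.00000618 + 0.00000346 = 3.7448e-04 /h
MTBF = 1 / λ_sys = 2670 h

2670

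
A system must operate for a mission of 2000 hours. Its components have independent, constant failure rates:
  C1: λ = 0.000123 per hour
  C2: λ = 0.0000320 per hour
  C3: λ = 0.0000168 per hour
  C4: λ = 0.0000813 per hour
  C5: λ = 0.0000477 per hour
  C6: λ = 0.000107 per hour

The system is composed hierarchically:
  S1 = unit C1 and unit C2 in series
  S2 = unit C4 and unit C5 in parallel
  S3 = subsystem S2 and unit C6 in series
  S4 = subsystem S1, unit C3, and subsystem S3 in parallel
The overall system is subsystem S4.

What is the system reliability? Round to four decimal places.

0.9982

R(C1) = exp(−0.000123 × 2000) = 0.781922
R(C2) = exp(−0.0000320 × 2000) = 0.938005
R(C3) = exp(−0.0000168 × 2000) = 0.966958
R(C4) = exp(−0.0000813 × 2000) = 0.849931
R(C5) = exp(−0.0000477 × 2000) = 0.909009
R(C6) = exp(−0.000107 × 2000) = 0.807348
Series (C1 and C2): 0.781922 × 0.938005 = 0.733447
Parallel (C4 and C5): 1 − (1 − 0.849931)(1 − 0.909009) = 0.986345
Series ([0.986345] and C6): 0.986345 × 0.807348 = 0.796324
Parallel ([0.733447], C3, and [0.796324]): 1 − (1 − 0.733447)(1 − 0.966958)(1 − 0.796324) = 0.9982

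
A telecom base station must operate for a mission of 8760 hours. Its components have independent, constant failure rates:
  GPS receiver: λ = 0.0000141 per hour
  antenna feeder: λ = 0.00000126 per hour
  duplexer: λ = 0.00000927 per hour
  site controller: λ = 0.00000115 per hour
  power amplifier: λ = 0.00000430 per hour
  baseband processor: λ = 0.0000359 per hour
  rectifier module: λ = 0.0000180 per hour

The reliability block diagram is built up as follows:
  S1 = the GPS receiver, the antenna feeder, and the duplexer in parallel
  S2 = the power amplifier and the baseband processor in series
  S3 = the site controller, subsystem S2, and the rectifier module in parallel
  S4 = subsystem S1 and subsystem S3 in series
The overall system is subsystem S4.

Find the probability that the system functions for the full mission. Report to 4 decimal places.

0.9995

R(GPS receiver) = exp(−0.0000141 × 8760) = 0.883808
R(antenna feeder) = exp(−0.00000126 × 8760) = 0.989023
R(duplexer) = exp(−0.00000927 × 8760) = 0.922004
R(site controller) = exp(−0.00000115 × 8760) = 0.989977
R(power amplifier) = exp(−0.00000430 × 8760) = 0.963033
R(baseband processor) = exp(−0.0000359 × 8760) = 0.730166
R(rectifier module) = exp(−0.0000180 × 8760) = 0.854123
Parallel (GPS receiver, antenna feeder, and duplexer): 1 − (1 − 0.883808)(1 − 0.989023)(1 − 0.922004) = 0.999901
Series (power amplifier and baseband processor): 0.963033 × 0.730166 = 0.703174
Parallel (site controller, [0.703174], and rectifier module): 1 − (1 − 0.989977)(1 − 0.703174)(1 − 0.854123) = 0.999566
Series ([0.999901] and [0.999566]): 0.999901 × 0.999566 = 0.9995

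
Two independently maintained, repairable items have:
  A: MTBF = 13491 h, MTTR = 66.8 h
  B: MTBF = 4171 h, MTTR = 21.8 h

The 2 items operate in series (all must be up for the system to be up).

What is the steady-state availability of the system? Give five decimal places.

A(A) = MTBF/(MTBF+MTTR) = 13491/(13491+66.8) = 0.995073
A(B) = MTBF/(MTBF+MTTR) = 4171/(4171+21.8) = 0.994801
Series availability: 0.995073 × 0.994801 = 0.98990

0.98990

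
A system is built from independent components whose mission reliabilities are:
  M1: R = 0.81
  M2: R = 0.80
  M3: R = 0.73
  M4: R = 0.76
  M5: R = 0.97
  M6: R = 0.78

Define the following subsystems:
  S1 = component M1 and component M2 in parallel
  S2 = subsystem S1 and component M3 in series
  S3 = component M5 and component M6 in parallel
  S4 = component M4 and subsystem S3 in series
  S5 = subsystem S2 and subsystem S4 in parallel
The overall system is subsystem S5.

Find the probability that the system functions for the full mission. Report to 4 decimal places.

Parallel (M1 and M2): 1 − (1 − 0.810000)(1 − 0.800000) = 0.962000
Series ([0.962000] and M3): 0.962000 × 0.730000 = 0.702260
Parallel (M5 and M6): 1 − (1 − 0.970000)(1 − 0.780000) = 0.993400
Series (M4 and [0.993400]): 0.760000 × 0.993400 = 0.754984
Parallel ([0.702260] and [0.754984]): 1 − (1 − 0.702260)(1 − 0.754984) = 0.9270

0.9270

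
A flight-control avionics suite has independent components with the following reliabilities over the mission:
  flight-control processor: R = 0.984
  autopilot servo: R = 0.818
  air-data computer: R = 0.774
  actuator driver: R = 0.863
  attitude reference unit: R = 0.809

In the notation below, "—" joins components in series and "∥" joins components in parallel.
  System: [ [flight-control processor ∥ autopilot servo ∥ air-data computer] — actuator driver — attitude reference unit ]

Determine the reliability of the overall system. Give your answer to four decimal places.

0.6977

Parallel (flight-control processor, autopilot servo, and air-data computer): 1 − (1 − 0.984000)(1 − 0.818000)(1 − 0.774000) = 0.999342
Series ([0.999342], actuator driver, and attitude reference unit): 0.999342 × 0.863000 × 0.809000 = 0.6977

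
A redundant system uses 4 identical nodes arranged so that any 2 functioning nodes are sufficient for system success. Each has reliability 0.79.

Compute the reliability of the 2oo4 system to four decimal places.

R = Σ_{i=2}^{4} C(4,i) p^i (1−p)^{4−i} with p = 0.79
C(4,2)·0.79^2·0.21^2 = 0.165137
C(4,3)·0.79^3·0.21^1 = 0.414153
C(4,4)·0.79^4·0.21^0 = 0.389501
Sum = 0.9688

0.9688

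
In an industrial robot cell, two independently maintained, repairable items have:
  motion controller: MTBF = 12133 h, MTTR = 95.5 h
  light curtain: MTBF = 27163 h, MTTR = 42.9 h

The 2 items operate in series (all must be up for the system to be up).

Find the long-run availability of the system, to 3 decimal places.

0.991

A(motion controller) = MTBF/(MTBF+MTTR) = 12133/(12133+95.5) = 0.992190
A(light curtain) = MTBF/(MTBF+MTTR) = 27163/(27163+42.9) = 0.998423
Series availability: 0.992190 × 0.998423 = 0.991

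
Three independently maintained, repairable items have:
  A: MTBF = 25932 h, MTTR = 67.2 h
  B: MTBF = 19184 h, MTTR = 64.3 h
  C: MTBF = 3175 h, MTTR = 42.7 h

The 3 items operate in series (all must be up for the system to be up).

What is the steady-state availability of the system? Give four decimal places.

0.9809

A(A) = MTBF/(MTBF+MTTR) = 25932/(25932+67.2) = 0.997415
A(B) = MTBF/(MTBF+MTTR) = 19184/(19184+64.3) = 0.996659
A(C) = MTBF/(MTBF+MTTR) = 3175/(3175+42.7) = 0.986730
Series availability: 0.997415 × 0.996659 × 0.986730 = 0.9809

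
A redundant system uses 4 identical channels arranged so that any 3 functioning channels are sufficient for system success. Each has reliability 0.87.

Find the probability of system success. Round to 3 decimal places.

R = Σ_{i=3}^{4} C(4,i) p^i (1−p)^{4−i} with p = 0.87
C(4,3)·0.87^3·0.13^1 = 0.34242
C(4,4)·0.87^4·0.13^0 = 0.57290
Sum = 0.915

0.915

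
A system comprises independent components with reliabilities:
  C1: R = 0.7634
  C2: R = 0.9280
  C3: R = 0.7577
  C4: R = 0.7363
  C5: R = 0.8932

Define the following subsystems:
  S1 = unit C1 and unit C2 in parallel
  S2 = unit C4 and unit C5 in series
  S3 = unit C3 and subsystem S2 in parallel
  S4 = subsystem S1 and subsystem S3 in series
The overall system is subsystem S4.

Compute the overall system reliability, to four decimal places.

0.9014

Parallel (C1 and C2): 1 − (1 − 0.763400)(1 − 0.928000) = 0.982965
Series (C4 and C5): 0.736300 × 0.893200 = 0.657663
Parallel (C3 and [0.657663]): 1 − (1 − 0.757700)(1 − 0.657663) = 0.917052
Series ([0.982965] and [0.917052]): 0.982965 × 0.917052 = 0.9014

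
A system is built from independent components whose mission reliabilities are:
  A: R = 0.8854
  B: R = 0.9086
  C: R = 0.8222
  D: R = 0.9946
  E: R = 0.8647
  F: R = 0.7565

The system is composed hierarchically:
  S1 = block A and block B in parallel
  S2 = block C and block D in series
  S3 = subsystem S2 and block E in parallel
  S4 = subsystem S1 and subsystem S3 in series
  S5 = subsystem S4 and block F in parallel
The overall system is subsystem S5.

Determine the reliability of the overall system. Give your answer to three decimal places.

Parallel (A and B): 1 − (1 − 0.88540)(1 − 0.90860) = 0.98953
Series (C and D): 0.82220 × 0.99460 = 0.81776
Parallel ([0.81776] and E): 1 − (1 − 0.81776)(1 − 0.86470) = 0.97534
Series ([0.98953] and [0.97534]): 0.98953 × 0.97534 = 0.96513
Parallel ([0.96513] and F): 1 − (1 − 0.96513)(1 − 0.75650) = 0.992

0.992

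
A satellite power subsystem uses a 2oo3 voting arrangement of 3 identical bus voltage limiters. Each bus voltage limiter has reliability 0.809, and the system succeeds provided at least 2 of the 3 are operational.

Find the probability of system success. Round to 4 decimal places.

R = Σ_{i=2}^{3} C(3,i) p^i (1−p)^{3−i} with p = 0.809
C(3,2)·0.809^2·0.191^1 = 0.375018
C(3,3)·0.809^3·0.191^0 = 0.529475
Sum = 0.9045

0.9045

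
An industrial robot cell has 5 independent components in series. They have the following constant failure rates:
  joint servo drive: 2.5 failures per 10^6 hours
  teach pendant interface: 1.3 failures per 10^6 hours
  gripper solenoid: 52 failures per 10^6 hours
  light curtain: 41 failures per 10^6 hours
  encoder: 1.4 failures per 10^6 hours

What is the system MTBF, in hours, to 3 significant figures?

Series of exponential components: λ_sys = Σ λ_i
λ_sys = 0.0000025 + 0.0000013 + 0.000052 + 0.000041 + 0.0000014 = 9.8200e-05 /h
MTBF = 1 / λ_sys = 10200 h

10200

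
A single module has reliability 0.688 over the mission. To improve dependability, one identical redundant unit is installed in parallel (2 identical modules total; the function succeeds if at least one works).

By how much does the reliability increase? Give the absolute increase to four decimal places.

0.2147

R_before = 0.688
R_after = 1 − (1 − 0.688)^2 = 0.9027
ΔR = 0.9027 − 0.688 = 0.2147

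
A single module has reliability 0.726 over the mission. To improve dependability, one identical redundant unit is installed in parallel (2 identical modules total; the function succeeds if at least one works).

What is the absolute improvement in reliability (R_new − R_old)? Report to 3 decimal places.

R_before = 0.726
R_after = 1 − (1 − 0.726)^2 = 0.925
ΔR = 0.925 − 0.726 = 0.199

0.199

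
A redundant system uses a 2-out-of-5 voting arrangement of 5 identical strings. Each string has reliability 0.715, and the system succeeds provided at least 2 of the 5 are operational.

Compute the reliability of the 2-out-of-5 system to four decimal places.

R = Σ_{i=2}^{5} C(5,i) p^i (1−p)^{5−i} with p = 0.715
C(5,2)·0.715^2·0.285^3 = 0.118344
C(5,3)·0.715^3·0.285^2 = 0.296898
C(5,4)·0.715^4·0.285^1 = 0.372425
C(5,5)·0.715^5·0.285^0 = 0.186866
Sum = 0.9745

0.9745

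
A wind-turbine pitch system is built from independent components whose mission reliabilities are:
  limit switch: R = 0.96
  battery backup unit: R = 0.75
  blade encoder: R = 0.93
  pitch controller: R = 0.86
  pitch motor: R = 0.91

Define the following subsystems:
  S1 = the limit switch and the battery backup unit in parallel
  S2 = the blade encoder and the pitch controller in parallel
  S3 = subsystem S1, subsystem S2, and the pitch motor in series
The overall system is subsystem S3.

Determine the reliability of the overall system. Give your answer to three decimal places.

Parallel (limit switch and battery backup unit): 1 − (1 − 0.96000)(1 − 0.75000) = 0.99000
Parallel (blade encoder and pitch controller): 1 − (1 − 0.93000)(1 − 0.86000) = 0.99020
Series ([0.99000], [0.99020], and pitch motor): 0.99000 × 0.99020 × 0.91000 = 0.892

0.892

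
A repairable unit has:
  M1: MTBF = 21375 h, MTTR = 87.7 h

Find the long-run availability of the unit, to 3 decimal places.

A(M1) = MTBF/(MTBF+MTTR) = 21375/(21375+87.7) = 0.996

0.996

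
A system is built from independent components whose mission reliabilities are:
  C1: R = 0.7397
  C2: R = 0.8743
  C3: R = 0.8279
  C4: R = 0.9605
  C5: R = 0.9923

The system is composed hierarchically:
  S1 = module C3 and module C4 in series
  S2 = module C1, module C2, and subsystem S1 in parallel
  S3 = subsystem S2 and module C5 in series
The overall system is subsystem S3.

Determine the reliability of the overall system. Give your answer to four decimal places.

Series (C3 and C4): 0.827900 × 0.960500 = 0.795198
Parallel (C1, C2, and [0.795198]): 1 − (1 − 0.739700)(1 − 0.874300)(1 − 0.795198) = 0.993299
Series ([0.993299] and C5): 0.993299 × 0.992300 = 0.9857

0.9857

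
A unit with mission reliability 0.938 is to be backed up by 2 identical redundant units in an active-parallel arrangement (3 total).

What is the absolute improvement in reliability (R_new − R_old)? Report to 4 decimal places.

0.0618

R_before = 0.938
R_after = 1 − (1 − 0.938)^3 = 0.9998
ΔR = 0.9998 − 0.938 = 0.0618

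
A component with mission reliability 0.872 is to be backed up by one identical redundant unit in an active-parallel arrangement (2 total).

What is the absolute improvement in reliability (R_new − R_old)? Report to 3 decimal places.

0.112

R_before = 0.872
R_after = 1 − (1 − 0.872)^2 = 0.984
ΔR = 0.984 − 0.872 = 0.112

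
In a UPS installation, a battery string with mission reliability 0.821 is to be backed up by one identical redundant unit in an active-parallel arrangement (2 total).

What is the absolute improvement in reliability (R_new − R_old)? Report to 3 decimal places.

R_before = 0.821
R_after = 1 − (1 − 0.821)^2 = 0.968
ΔR = 0.968 − 0.821 = 0.147

0.147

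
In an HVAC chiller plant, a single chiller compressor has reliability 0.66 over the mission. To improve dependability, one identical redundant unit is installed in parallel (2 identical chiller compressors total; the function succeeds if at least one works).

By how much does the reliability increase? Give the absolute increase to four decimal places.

R_before = 0.66
R_after = 1 − (1 − 0.66)^2 = 0.8844
ΔR = 0.8844 − 0.66 = 0.2244

0.2244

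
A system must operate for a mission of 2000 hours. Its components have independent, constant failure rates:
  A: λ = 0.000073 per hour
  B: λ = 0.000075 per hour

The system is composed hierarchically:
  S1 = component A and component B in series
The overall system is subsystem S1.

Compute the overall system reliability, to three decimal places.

R(A) = exp(−0.000073 × 2000) = 0.86416
R(B) = exp(−0.000075 × 2000) = 0.86071
Series (A and B): 0.86416 × 0.86071 = 0.744

0.744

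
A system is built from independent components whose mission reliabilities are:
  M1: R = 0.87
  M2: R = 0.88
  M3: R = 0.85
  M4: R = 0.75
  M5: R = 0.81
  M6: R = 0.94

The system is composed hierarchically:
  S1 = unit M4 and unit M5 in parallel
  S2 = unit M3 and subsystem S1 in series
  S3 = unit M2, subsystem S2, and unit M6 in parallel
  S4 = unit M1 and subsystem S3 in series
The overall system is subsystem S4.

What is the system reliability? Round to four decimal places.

Parallel (M4 and M5): 1 − (1 − 0.750000)(1 − 0.810000) = 0.952500
Series (M3 and [0.952500]): 0.850000 × 0.952500 = 0.809625
Parallel (M2, [0.809625], and M6): 1 − (1 − 0.880000)(1 − 0.809625)(1 − 0.940000) = 0.998629
Series (M1 and [0.998629]): 0.870000 × 0.998629 = 0.8688

0.8688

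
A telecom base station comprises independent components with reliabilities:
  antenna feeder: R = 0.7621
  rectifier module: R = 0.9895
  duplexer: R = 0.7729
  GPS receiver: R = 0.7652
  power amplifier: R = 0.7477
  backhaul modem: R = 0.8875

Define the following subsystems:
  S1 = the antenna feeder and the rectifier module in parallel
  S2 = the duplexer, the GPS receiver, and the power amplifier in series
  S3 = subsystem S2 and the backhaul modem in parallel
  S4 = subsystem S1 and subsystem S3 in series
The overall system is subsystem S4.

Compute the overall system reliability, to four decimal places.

0.9349

Parallel (antenna feeder and rectifier module): 1 − (1 − 0.762100)(1 − 0.989500) = 0.997502
Series (duplexer, GPS receiver, and power amplifier): 0.772900 × 0.765200 × 0.747700 = 0.442207
Parallel ([0.442207] and backhaul modem): 1 − (1 − 0.442207)(1 − 0.887500) = 0.937248
Series ([0.997502] and [0.937248]): 0.997502 × 0.937248 = 0.9349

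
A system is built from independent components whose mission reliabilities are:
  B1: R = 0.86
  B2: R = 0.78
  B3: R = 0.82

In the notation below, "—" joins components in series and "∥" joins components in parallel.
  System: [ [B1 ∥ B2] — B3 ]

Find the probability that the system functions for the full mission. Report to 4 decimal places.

0.7947

Parallel (B1 and B2): 1 − (1 − 0.860000)(1 − 0.780000) = 0.969200
Series ([0.969200] and B3): 0.969200 × 0.820000 = 0.7947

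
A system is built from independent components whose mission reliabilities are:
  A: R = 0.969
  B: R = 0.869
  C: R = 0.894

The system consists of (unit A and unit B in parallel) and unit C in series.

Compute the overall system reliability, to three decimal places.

0.890

Parallel (A and B): 1 − (1 − 0.96900)(1 − 0.86900) = 0.99594
Series ([0.99594] and C): 0.99594 × 0.89400 = 0.890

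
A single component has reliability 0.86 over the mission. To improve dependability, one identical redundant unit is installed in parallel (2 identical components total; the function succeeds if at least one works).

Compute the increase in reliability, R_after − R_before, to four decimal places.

R_before = 0.86
R_after = 1 − (1 − 0.86)^2 = 0.9804
ΔR = 0.9804 − 0.86 = 0.1204

0.1204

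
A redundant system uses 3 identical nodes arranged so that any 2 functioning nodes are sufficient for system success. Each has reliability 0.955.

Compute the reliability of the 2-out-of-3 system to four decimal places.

R = Σ_{i=2}^{3} C(3,i) p^i (1−p)^{3−i} with p = 0.955
C(3,2)·0.955^2·0.045^1 = 0.123123
C(3,3)·0.955^3·0.045^0 = 0.870984
Sum = 0.9941

0.9941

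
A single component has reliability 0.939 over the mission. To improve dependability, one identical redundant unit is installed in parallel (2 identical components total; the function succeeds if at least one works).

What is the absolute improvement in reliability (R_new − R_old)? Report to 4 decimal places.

R_before = 0.939
R_after = 1 − (1 − 0.939)^2 = 0.9963
ΔR = 0.9963 − 0.939 = 0.0573

0.0573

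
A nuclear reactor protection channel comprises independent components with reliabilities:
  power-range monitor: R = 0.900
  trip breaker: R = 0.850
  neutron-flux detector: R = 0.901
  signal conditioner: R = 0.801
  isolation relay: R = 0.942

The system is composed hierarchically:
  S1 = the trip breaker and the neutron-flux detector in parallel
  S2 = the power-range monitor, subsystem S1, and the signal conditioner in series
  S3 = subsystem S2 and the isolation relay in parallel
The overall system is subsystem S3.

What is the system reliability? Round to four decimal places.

0.9832

Parallel (trip breaker and neutron-flux detector): 1 − (1 − 0.850000)(1 − 0.901000) = 0.985150
Series (power-range monitor, [0.985150], and signal conditioner): 0.900000 × 0.985150 × 0.801000 = 0.710195
Parallel ([0.710195] and isolation relay): 1 − (1 − 0.710195)(1 − 0.942000) = 0.9832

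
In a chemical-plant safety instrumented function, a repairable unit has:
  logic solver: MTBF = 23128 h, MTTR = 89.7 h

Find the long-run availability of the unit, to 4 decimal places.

0.9961

A(logic solver) = MTBF/(MTBF+MTTR) = 23128/(23128+89.7) = 0.9961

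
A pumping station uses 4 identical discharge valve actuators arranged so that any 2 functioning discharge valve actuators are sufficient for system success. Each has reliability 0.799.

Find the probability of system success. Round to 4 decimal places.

R = Σ_{i=2}^{4} C(4,i) p^i (1−p)^{4−i} with p = 0.799
C(4,2)·0.799^2·0.201^2 = 0.154752
C(4,3)·0.799^3·0.201^1 = 0.410106
C(4,4)·0.799^4·0.201^0 = 0.407556
Sum = 0.9724

0.9724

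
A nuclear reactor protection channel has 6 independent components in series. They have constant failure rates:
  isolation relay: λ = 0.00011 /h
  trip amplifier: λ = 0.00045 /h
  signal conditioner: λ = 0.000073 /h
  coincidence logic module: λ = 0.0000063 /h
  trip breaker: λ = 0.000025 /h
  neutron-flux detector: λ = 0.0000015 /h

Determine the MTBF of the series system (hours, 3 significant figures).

1500

Series of exponential components: λ_sys = Σ λ_i
λ_sys = 0.00011 + 0.00045 + 0.000073 + 0.0000063 + 0.000025 + 0.0000015 = 6.6580e-04 /h
MTBF = 1 / λ_sys = 1500 h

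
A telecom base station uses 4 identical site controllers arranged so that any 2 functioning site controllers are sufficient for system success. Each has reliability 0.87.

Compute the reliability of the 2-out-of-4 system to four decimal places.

R = Σ_{i=2}^{4} C(4,i) p^i (1−p)^{4−i} with p = 0.87
C(4,2)·0.87^2·0.13^2 = 0.076750
C(4,3)·0.87^3·0.13^1 = 0.342422
C(4,4)·0.87^4·0.13^0 = 0.572898
Sum = 0.9921

0.9921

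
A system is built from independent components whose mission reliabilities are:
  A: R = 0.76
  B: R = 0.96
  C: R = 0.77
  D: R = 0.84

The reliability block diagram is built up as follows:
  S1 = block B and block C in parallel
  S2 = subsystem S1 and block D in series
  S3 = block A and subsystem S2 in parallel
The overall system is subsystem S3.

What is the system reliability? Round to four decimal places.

0.9597

Parallel (B and C): 1 − (1 − 0.960000)(1 − 0.770000) = 0.990800
Series ([0.990800] and D): 0.990800 × 0.840000 = 0.832272
Parallel (A and [0.832272]): 1 − (1 − 0.760000)(1 − 0.832272) = 0.9597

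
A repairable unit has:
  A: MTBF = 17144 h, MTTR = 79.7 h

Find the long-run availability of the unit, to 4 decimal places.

0.9954

A(A) = MTBF/(MTBF+MTTR) = 17144/(17144+79.7) = 0.9954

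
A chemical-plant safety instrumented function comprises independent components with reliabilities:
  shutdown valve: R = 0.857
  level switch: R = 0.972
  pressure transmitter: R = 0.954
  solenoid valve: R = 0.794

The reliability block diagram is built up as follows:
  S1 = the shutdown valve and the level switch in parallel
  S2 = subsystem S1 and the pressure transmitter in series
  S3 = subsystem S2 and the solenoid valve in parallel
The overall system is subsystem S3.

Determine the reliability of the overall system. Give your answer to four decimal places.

0.9897

Parallel (shutdown valve and level switch): 1 − (1 − 0.857000)(1 − 0.972000) = 0.995996
Series ([0.995996] and pressure transmitter): 0.995996 × 0.954000 = 0.950180
Parallel ([0.950180] and solenoid valve): 1 − (1 − 0.950180)(1 − 0.794000) = 0.9897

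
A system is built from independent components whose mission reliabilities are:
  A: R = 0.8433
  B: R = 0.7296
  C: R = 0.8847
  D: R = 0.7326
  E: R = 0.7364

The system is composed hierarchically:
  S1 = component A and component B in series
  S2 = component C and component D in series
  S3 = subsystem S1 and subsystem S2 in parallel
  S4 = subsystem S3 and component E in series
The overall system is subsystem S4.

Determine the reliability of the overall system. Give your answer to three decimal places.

0.637

Series (A and B): 0.84330 × 0.72960 = 0.61527
Series (C and D): 0.88470 × 0.73260 = 0.64813
Parallel ([0.61527] and [0.64813]): 1 − (1 − 0.61527)(1 − 0.64813) = 0.86463
Series ([0.86463] and E): 0.86463 × 0.73640 = 0.637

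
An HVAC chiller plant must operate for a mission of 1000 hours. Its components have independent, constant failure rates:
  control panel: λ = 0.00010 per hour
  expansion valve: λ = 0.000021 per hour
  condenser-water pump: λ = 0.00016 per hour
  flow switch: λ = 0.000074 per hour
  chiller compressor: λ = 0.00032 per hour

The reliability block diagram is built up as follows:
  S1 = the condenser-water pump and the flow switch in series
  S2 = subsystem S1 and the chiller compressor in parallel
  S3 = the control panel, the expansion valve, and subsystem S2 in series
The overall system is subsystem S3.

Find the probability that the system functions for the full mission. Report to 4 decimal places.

0.8354

R(control panel) = exp(−0.00010 × 1000) = 0.904837
R(expansion valve) = exp(−0.000021 × 1000) = 0.979219
R(condenser-water pump) = exp(−0.00016 × 1000) = 0.852144
R(flow switch) = exp(−0.000074 × 1000) = 0.928672
R(chiller compressor) = exp(−0.00032 × 1000) = 0.726149
Series (condenser-water pump and flow switch): 0.852144 × 0.928672 = 0.791362
Parallel ([0.791362] and chiller compressor): 1 − (1 − 0.791362)(1 − 0.726149) = 0.942864
Series (control panel, expansion valve, and [0.942864]): 0.904837 × 0.979219 × 0.942864 = 0.8354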